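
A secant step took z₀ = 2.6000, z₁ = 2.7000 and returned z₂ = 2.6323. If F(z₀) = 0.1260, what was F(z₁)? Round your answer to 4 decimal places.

The secant line through (2.6000, 0.1260) and (2.7000, F(z₁)) crosses zero at z₂ = 2.6323.
So (2.6000, 0.1260), (2.7000, F(z₁)), (2.6323, 0) are collinear:
F(z₁) = 0.1260 · (2.7000 − 2.6323) / (2.6000 − 2.6323) = 0.1260 · (0.067700)/(-0.032300) = -0.264093

-0.2641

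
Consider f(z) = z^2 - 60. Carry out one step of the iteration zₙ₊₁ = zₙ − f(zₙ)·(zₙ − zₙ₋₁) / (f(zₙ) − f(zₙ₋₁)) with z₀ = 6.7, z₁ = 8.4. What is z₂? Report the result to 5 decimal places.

7.70066

f(6.7) = -15.1100000, f(8.4) = 10.5600000
z₂ = 8.4000000 − 10.5600000·(8.4000000 − 6.7000000) / (10.5600000 − (-15.1100000)) = 8.4000000 − (17.9520000)/(25.6700000) = 7.7006623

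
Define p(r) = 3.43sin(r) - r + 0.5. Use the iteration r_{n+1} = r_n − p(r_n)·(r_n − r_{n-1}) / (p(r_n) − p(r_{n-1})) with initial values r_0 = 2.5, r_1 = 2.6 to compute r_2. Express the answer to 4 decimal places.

p(2.5) = 0.052759, p(2.6) = -0.331830
r_2 = 2.600000 − (-0.331830)·(2.600000 − 2.500000) / (-0.331830 − 0.052759) = 2.600000 − (-0.033183)/(-0.384590) = 2.513718

2.5137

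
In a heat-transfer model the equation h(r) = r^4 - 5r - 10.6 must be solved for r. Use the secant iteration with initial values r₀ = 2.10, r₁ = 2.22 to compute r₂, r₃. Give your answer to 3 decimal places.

2.147, 2.149

h(2.10) = -1.65190, h(2.22) = 2.58913
r₂ = 2.22000 − 2.58913·(2.22000 − 2.10000) / (2.58913 − (-1.65190)) = 2.22000 − (0.31070)/(4.24103) = 2.14674
h(2.14674) = -0.09548
r₃ = 2.14674 − (-0.09548)·(2.14674 − 2.22000) / (-0.09548 − 2.58913) = 2.14674 − (0.00699)/(-2.68460) = 2.14935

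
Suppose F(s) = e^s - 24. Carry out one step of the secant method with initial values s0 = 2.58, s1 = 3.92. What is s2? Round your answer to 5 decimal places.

F(2.58) = -10.8028618, F(3.92) = 26.4004448
s2 = 3.9200000 − 26.4004448·(3.9200000 − 2.5800000) / (26.4004448 − (-10.8028618)) = 3.9200000 − (35.3765960)/(37.2033066) = 2.9691008

2.96910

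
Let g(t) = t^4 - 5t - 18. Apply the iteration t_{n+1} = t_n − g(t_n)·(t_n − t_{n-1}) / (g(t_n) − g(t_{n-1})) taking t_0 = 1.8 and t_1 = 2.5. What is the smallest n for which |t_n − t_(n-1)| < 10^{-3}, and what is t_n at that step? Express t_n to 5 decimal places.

g(1.8) = -16.5024000, g(2.5) = 8.5625000
t_2 = 2.5000000 − 8.5625000·(0.7000000)/(25.0649000) = 2.2608708;  |Δ| = 0.2391292
g(2.2608708) = -3.1765467
t_3 = 2.2608708 − (-3.1765467)·(-0.2391292)/(-11.7390467) = 2.3255783;  |Δ| = 0.0647076
g(2.3255783) = -0.3780245
t_4 = 2.3255783 − (-0.3780245)·(0.0647076)/(2.7985221) = 2.3343190;  |Δ| = 0.0087407
g(2.3343190) = 0.0205006
t_5 = 2.3343190 − 0.0205006·(0.0087407)/(0.3985251) = 2.3338694;  |Δ| = 0.0004496
|t_5 − t_4| = 0.0004496 < 10^{-3}

n = 5, t_n = 2.33387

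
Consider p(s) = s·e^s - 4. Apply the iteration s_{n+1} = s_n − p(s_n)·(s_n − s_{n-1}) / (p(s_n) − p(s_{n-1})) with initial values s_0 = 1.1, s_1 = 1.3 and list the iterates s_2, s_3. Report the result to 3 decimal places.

p(1.1) = -0.69542, p(1.3) = 0.77009
s_2 = 1.30000 − 0.77009·(1.30000 − 1.10000) / (0.77009 − (-0.69542)) = 1.30000 − (0.15402)/(1.46550) = 1.19490
p(1.19490) = -0.05294
s_3 = 1.19490 − (-0.05294)·(1.19490 − 1.30000) / (-0.05294 − 0.77009) = 1.19490 − (0.00556)/(-0.82302) = 1.20166

1.195, 1.202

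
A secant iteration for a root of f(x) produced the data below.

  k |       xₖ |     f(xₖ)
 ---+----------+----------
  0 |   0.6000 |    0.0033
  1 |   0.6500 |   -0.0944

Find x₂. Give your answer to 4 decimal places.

x₂ = 0.6500 − (-0.0944)·(0.6500 − 0.6000) / (-0.0944 − 0.0033)
   = 0.6500 − (-0.004720)/(-0.097700) = 0.601689

0.6017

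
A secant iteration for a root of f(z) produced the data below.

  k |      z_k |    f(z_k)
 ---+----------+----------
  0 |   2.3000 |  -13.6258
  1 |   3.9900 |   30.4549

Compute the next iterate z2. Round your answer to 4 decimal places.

2.8224

z2 = 3.9900 − 30.4549·(3.9900 − 2.3000) / (30.4549 − (-13.6258))
   = 3.9900 − (51.468781)/(44.080700) = 2.822396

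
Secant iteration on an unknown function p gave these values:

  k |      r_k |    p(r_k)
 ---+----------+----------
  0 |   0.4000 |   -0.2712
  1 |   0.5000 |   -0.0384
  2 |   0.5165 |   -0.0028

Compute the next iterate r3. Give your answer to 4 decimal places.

0.5178

r3 = 0.5165 − (-0.0028)·(0.5165 − 0.5000) / (-0.0028 − (-0.0384))
   = 0.5165 − (-0.000046)/(0.035600) = 0.517798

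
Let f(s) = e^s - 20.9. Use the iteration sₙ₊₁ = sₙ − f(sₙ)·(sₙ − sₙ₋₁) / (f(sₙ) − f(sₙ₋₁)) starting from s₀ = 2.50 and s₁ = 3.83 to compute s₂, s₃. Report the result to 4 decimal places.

2.8422, 2.9702

f(2.50) = -8.717506, f(3.83) = 25.162538
s₂ = 3.830000 − 25.162538·(3.830000 − 2.500000) / (25.162538 − (-8.717506)) = 3.830000 − (33.466176)/(33.880044) = 2.842216
f(2.842216) = -3.746269
s₃ = 2.842216 − (-3.746269)·(2.842216 − 3.830000) / (-3.746269 − 25.162538) = 2.842216 − (3.700506)/(-28.908807) = 2.970222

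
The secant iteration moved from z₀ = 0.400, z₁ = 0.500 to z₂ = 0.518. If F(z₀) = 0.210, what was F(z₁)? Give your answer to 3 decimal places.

The secant line through (0.400, 0.210) and (0.500, F(z₁)) crosses zero at z₂ = 0.518.
So (0.400, 0.210), (0.500, F(z₁)), (0.518, 0) are collinear:
F(z₁) = 0.210 · (0.500 − 0.518) / (0.400 − 0.518) = 0.210 · (-0.01800)/(-0.11800) = 0.03203

0.032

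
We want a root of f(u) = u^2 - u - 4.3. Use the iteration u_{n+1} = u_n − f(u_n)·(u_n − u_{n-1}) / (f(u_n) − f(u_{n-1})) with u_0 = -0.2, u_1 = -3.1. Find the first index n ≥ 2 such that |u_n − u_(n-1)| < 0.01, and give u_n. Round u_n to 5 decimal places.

f(-0.2) = -4.0600000, f(-3.1) = 8.4100000
u_2 = -3.1000000 − 8.4100000·(-2.9000000)/(12.4700000) = -1.1441860;  |Δ| = 1.9558140
f(-1.1441860) = -1.8466522
u_3 = -1.1441860 − (-1.8466522)·(1.9558140)/(-10.2566522) = -1.4963193;  |Δ| = 0.3521332
f(-1.4963193) = -0.5647093
u_4 = -1.4963193 − (-0.5647093)·(-0.3521332)/(1.2819430) = -1.6514377;  |Δ| = 0.1551184
f(-1.6514377) = 0.0786841
u_5 = -1.6514377 − 0.0786841·(-0.1551184)/(0.6433933) = -1.6324674;  |Δ| = 0.0189703
f(-1.6324674) = -0.0025828
u_6 = -1.6324674 − (-0.0025828)·(0.0189703)/(-0.0812668) = -1.6330703;  |Δ| = 0.0006029
|u_6 − u_5| = 0.0006029 < 0.01

n = 6, u_n = -1.63307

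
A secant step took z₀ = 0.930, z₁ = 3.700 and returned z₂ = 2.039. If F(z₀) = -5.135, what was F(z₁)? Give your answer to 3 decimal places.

The secant line through (0.930, -5.135) and (3.700, F(z₁)) crosses zero at z₂ = 2.039.
So (0.930, -5.135), (3.700, F(z₁)), (2.039, 0) are collinear:
F(z₁) = -5.135 · (3.700 − 2.039) / (0.930 − 2.039) = -5.135 · (1.66100)/(-1.10900) = 7.69092

7.691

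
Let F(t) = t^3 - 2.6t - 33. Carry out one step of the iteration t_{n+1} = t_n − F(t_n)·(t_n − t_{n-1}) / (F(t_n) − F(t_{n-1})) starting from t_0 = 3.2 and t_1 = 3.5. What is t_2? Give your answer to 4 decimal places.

F(3.2) = -8.552000, F(3.5) = 0.775000
t_2 = 3.500000 − 0.775000·(3.500000 − 3.200000) / (0.775000 − (-8.552000)) = 3.500000 − (0.232500)/(9.327000) = 3.475072

3.4751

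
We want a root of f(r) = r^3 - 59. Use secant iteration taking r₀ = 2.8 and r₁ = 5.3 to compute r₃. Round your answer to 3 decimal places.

f(2.8) = -37.04800, f(5.3) = 89.87700
r₂ = 5.30000 − 89.87700·(5.30000 − 2.80000) / (89.87700 − (-37.04800)) = 5.30000 − (224.69250)/(126.92500) = 3.52972
f(3.52972) = -15.02340
r₃ = 3.52972 − (-15.02340)·(3.52972 − 5.30000) / (-15.02340 − 89.87700) = 3.52972 − (26.59560)/(-104.90040) = 3.78325

3.783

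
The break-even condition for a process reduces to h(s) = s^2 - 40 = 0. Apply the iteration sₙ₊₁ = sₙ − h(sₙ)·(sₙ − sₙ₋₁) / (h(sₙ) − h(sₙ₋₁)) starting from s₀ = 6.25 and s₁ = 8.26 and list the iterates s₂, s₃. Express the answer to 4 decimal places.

h(6.25) = -0.937500, h(8.26) = 28.227600
s₂ = 8.260000 − 28.227600·(8.260000 − 6.250000) / (28.227600 − (-0.937500)) = 8.260000 − (56.737476)/(29.165100) = 6.314611
h(6.314611) = -0.125693
s₃ = 6.314611 − (-0.125693)·(6.314611 − 8.260000) / (-0.125693 − 28.227600) = 6.314611 − (0.244521)/(-28.353293) = 6.323235

6.3146, 6.3232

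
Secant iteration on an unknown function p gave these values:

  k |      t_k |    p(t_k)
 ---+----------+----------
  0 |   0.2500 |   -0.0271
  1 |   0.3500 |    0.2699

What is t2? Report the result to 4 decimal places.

t2 = 0.3500 − 0.2699·(0.3500 − 0.2500) / (0.2699 − (-0.0271))
   = 0.3500 − (0.026990)/(0.297000) = 0.259125

0.2591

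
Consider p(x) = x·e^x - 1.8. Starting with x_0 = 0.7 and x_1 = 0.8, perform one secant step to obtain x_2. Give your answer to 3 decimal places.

p(0.7) = -0.39037, p(0.8) = -0.01957
x_2 = 0.80000 − (-0.01957)·(0.80000 − 0.70000) / (-0.01957 − (-0.39037)) = 0.80000 − (-0.00196)/(0.37081) = 0.80528

0.805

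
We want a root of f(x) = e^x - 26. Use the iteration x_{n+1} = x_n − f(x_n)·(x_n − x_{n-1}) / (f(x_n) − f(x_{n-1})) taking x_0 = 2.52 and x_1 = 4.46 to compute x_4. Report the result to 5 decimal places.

3.29860

f(2.52) = -13.5714033, f(4.46) = 60.4875091
x_2 = 4.4600000 − 60.4875091·(4.4600000 − 2.5200000) / (60.4875091 − (-13.5714033)) = 4.4600000 − (117.3457676)/(74.0589124) = 2.8755078
f(2.8755078) = -8.2655723
x_3 = 2.8755078 − (-8.2655723)·(2.8755078 − 4.4600000) / (-8.2655723 − 60.4875091) = 2.8755078 − (13.0967346)/(-68.7530814) = 3.0659972
f(3.0659972) = -4.5441520
x_4 = 3.0659972 − (-4.5441520)·(3.0659972 − 2.8755078) / (-4.5441520 − (-8.2655723)) = 3.0659972 − (-0.8656129)/(3.7214202) = 3.2986001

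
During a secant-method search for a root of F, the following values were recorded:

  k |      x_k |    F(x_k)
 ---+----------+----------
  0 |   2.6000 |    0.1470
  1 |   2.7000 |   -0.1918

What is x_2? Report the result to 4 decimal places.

x_2 = 2.7000 − (-0.1918)·(2.7000 − 2.6000) / (-0.1918 − 0.1470)
   = 2.7000 − (-0.019180)/(-0.338800) = 2.643388

2.6434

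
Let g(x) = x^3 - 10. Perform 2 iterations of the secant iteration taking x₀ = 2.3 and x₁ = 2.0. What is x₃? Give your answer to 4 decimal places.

2.1552

g(2.3) = 2.167000, g(2.0) = -2.000000
x₂ = 2.000000 − (-2.000000)·(2.000000 − 2.300000) / (-2.000000 − 2.167000) = 2.000000 − (0.600000)/(-4.167000) = 2.143988
g(2.143988) = -0.144757
x₃ = 2.143988 − (-0.144757)·(2.143988 − 2.000000) / (-0.144757 − (-2.000000)) = 2.143988 − (-0.020843)/(1.855243) = 2.155223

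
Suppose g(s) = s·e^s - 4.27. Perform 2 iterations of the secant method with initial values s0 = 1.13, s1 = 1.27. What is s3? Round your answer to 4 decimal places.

1.2380

g(1.13) = -0.771908, g(1.27) = 0.252283
s2 = 1.270000 − 0.252283·(1.270000 − 1.130000) / (0.252283 − (-0.771908)) = 1.270000 − (0.035320)/(1.024191) = 1.235515
g(1.235515) = -0.019646
s3 = 1.235515 − (-0.019646)·(1.235515 − 1.270000) / (-0.019646 − 0.252283) = 1.235515 − (0.000678)/(-0.271929) = 1.238006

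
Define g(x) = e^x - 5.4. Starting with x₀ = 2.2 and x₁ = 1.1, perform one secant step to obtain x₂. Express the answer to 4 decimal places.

1.5377

g(2.2) = 3.625013, g(1.1) = -2.395834
x₂ = 1.100000 − (-2.395834)·(1.100000 − 2.200000) / (-2.395834 − 3.625013) = 1.100000 − (2.635417)/(-6.020847) = 1.537715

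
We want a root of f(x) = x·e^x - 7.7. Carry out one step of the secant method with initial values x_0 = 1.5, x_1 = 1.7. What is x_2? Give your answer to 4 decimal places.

1.5757

f(1.5) = -0.977466, f(1.7) = 1.605711
x_2 = 1.700000 − 1.605711·(1.700000 − 1.500000) / (1.605711 − (-0.977466)) = 1.700000 − (0.321142)/(2.583177) = 1.575679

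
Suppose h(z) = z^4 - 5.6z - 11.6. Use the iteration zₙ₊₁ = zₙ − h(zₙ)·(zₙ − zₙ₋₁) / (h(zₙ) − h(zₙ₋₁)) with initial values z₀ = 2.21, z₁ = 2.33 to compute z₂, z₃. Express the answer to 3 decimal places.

h(2.21) = -0.12157, h(2.33) = 4.82496
z₂ = 2.33000 − 4.82496·(2.33000 − 2.21000) / (4.82496 − (-0.12157)) = 2.33000 − (0.57899)/(4.94652) = 2.21295
h(2.21295) = -0.01050
z₃ = 2.21295 − (-0.01050)·(2.21295 − 2.33000) / (-0.01050 − 4.82496) = 2.21295 − (0.00123)/(-4.83545) = 2.21320

2.213, 2.213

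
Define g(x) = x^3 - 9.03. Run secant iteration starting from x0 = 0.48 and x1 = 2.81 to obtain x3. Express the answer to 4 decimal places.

1.8641

g(0.48) = -8.919408, g(2.81) = 13.158041
x2 = 2.810000 − 13.158041·(2.810000 − 0.480000) / (13.158041 − (-8.919408)) = 2.810000 − (30.658236)/(22.077449) = 1.421333
g(1.421333) = -6.158644
x3 = 1.421333 − (-6.158644)·(1.421333 − 2.810000) / (-6.158644 − 13.158041) = 1.421333 − (8.552308)/(-19.316685) = 1.864075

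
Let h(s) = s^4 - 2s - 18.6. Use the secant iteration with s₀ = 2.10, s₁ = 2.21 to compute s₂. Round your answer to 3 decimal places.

h(2.10) = -3.35190, h(2.21) = 0.83443
s₂ = 2.21000 − 0.83443·(2.21000 − 2.10000) / (0.83443 − (-3.35190)) = 2.21000 − (0.09179)/(4.18633) = 2.18807

2.188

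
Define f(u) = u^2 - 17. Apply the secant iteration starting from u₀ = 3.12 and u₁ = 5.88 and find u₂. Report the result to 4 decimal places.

f(3.12) = -7.265600, f(5.88) = 17.574400
u₂ = 5.880000 − 17.574400·(5.880000 − 3.120000) / (17.574400 − (-7.265600)) = 5.880000 − (48.505344)/(24.840000) = 3.927289

3.9273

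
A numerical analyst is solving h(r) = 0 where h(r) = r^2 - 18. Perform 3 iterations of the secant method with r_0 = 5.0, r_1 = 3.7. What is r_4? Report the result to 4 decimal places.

h(5.0) = 7.000000, h(3.7) = -4.310000
r_2 = 3.700000 − (-4.310000)·(3.700000 − 5.000000) / (-4.310000 − 7.000000) = 3.700000 − (5.603000)/(-11.310000) = 4.195402
h(4.195402) = -0.398600
r_3 = 4.195402 − (-0.398600)·(4.195402 − 3.700000) / (-0.398600 − (-4.310000)) = 4.195402 − (-0.197467)/(3.911400) = 4.245887
h(4.245887) = 0.027559
r_4 = 4.245887 − 0.027559·(4.245887 − 4.195402) / (0.027559 − (-0.398600)) = 4.245887 − (0.001391)/(0.426159) = 4.242623

4.2426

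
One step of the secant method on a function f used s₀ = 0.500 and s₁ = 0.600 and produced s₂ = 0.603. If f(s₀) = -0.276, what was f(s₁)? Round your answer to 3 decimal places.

The secant line through (0.500, -0.276) and (0.600, f(s₁)) crosses zero at s₂ = 0.603.
So (0.500, -0.276), (0.600, f(s₁)), (0.603, 0) are collinear:
f(s₁) = -0.276 · (0.600 − 0.603) / (0.500 − 0.603) = -0.276 · (-0.00300)/(-0.10300) = -0.00804

-0.008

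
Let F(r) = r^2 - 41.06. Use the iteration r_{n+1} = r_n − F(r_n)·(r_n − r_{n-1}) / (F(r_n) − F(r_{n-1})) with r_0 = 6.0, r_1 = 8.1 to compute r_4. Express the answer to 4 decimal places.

6.4078

F(6.0) = -5.060000, F(8.1) = 24.550000
r_2 = 8.100000 − 24.550000·(8.100000 − 6.000000) / (24.550000 − (-5.060000)) = 8.100000 − (51.555000)/(29.610000) = 6.358865
F(6.358865) = -0.624833
r_3 = 6.358865 − (-0.624833)·(6.358865 − 8.100000) / (-0.624833 − 24.550000) = 6.358865 − (1.087918)/(-25.174833) = 6.402080
F(6.402080) = -0.073375
r_4 = 6.402080 − (-0.073375)·(6.402080 − 6.358865) / (-0.073375 − (-0.624833)) = 6.402080 − (-0.003171)/(0.551458) = 6.407830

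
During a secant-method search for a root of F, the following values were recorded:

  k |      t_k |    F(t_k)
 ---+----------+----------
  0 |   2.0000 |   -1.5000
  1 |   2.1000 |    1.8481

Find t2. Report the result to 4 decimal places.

t2 = 2.1000 − 1.8481·(2.1000 − 2.0000) / (1.8481 − (-1.5000))
   = 2.1000 − (0.184810)/(3.348100) = 2.044802

2.0448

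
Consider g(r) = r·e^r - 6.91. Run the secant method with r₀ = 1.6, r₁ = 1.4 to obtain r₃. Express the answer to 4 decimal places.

1.5171

g(1.6) = 1.014852, g(1.4) = -1.232720
r₂ = 1.400000 − (-1.232720)·(1.400000 − 1.600000) / (-1.232720 − 1.014852) = 1.400000 − (0.246544)/(-2.247572) = 1.509693
g(1.509693) = -0.078118
r₃ = 1.509693 − (-0.078118)·(1.509693 − 1.400000) / (-0.078118 − (-1.232720)) = 1.509693 − (-0.008569)/(1.154602) = 1.517115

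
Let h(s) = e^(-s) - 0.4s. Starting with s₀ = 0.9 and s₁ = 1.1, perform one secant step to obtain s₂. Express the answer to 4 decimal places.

0.9606

h(0.9) = 0.046570, h(1.1) = -0.107129
s₂ = 1.100000 − (-0.107129)·(1.100000 − 0.900000) / (-0.107129 − 0.046570) = 1.100000 − (-0.021426)/(-0.153699) = 0.960599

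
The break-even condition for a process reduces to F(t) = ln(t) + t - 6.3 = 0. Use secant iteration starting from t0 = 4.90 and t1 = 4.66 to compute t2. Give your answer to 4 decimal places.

4.7435

F(4.90) = 0.189235, F(4.66) = -0.100985
t2 = 4.660000 − (-0.100985)·(4.660000 − 4.900000) / (-0.100985 − 0.189235) = 4.660000 − (0.024236)/(-0.290220) = 4.743510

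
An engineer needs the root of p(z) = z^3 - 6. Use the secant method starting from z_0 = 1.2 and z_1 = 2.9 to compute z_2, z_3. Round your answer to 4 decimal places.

1.5205, 1.6847

p(1.2) = -4.272000, p(2.9) = 18.389000
z_2 = 2.900000 − 18.389000·(2.900000 − 1.200000) / (18.389000 − (-4.272000)) = 2.900000 − (31.261300)/(22.661000) = 1.520480
p(1.520480) = -2.484863
z_3 = 1.520480 − (-2.484863)·(1.520480 − 2.900000) / (-2.484863 − 18.389000) = 1.520480 − (3.427918)/(-20.873863) = 1.684701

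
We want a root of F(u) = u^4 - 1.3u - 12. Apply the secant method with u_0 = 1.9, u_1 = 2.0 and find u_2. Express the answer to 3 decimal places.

F(1.9) = -1.43790, F(2.0) = 1.40000
u_2 = 2.00000 − 1.40000·(2.00000 − 1.90000) / (1.40000 − (-1.43790)) = 2.00000 − (0.14000)/(2.83790) = 1.95067

1.951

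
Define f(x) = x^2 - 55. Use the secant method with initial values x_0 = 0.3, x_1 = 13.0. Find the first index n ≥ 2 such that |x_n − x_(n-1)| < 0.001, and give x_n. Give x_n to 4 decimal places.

f(0.3) = -54.910000, f(13.0) = 114.000000
x_2 = 13.000000 − 114.000000·(12.700000)/(168.910000) = 4.428571;  |Δ| = 8.571429
f(4.428571) = -35.387755
x_3 = 4.428571 − (-35.387755)·(-8.571429)/(-149.387755) = 6.459016;  |Δ| = 2.030445
f(6.459016) = -13.281107
x_4 = 6.459016 − (-13.281107)·(2.030445)/(22.106648) = 7.678856;  |Δ| = 1.219839
f(7.678856) = 3.964824
x_5 = 7.678856 − 3.964824·(1.219839)/(17.245932) = 7.398416;  |Δ| = 0.280440
f(7.398416) = -0.263445
x_6 = 7.398416 − (-0.263445)·(-0.280440)/(-4.228269) = 7.415889;  |Δ| = 0.017473
f(7.415889) = -0.004595
x_7 = 7.415889 − (-0.004595)·(0.017473)/(0.258850) = 7.416199;  |Δ| = 0.000310
|x_7 − x_6| = 0.000310 < 0.001

n = 7, x_n = 7.4162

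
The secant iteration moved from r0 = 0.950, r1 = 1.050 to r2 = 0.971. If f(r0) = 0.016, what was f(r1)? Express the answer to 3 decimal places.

-0.060

The secant line through (0.950, 0.016) and (1.050, f(r1)) crosses zero at r2 = 0.971.
So (0.950, 0.016), (1.050, f(r1)), (0.971, 0) are collinear:
f(r1) = 0.016 · (1.050 − 0.971) / (0.950 − 0.971) = 0.016 · (0.07900)/(-0.02100) = -0.06019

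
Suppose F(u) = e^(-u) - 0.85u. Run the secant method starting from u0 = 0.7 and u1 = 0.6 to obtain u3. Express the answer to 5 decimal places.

0.62790

F(0.7) = -0.0984147, F(0.6) = 0.0388116
u2 = 0.6000000 − 0.0388116·(0.6000000 − 0.7000000) / (0.0388116 − (-0.0984147)) = 0.6000000 − (-0.0038812)/(0.1372263) = 0.6282829
F(0.6282829) = -0.0005334
u3 = 0.6282829 − (-0.0005334)·(0.6282829 − 0.6000000) / (-0.0005334 − 0.0388116) = 0.6282829 − (-0.0000151)/(-0.0393451) = 0.6278995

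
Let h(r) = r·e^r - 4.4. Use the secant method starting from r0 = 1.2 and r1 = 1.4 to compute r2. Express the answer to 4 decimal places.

1.2491

h(1.2) = -0.415860, h(1.4) = 1.277280
r2 = 1.400000 − 1.277280·(1.400000 − 1.200000) / (1.277280 − (-0.415860)) = 1.400000 − (0.255456)/(1.693140) = 1.249123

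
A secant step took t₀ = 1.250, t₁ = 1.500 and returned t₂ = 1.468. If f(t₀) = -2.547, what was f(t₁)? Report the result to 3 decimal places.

0.374

The secant line through (1.250, -2.547) and (1.500, f(t₁)) crosses zero at t₂ = 1.468.
So (1.250, -2.547), (1.500, f(t₁)), (1.468, 0) are collinear:
f(t₁) = -2.547 · (1.500 − 1.468) / (1.250 − 1.468) = -2.547 · (0.03200)/(-0.21800) = 0.37387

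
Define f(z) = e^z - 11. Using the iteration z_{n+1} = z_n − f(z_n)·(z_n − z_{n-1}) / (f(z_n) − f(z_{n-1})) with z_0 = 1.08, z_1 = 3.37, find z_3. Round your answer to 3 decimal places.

2.131

f(1.08) = -8.05532, f(3.37) = 18.07853
z_2 = 3.37000 − 18.07853·(3.37000 − 1.08000) / (18.07853 − (-8.05532)) = 3.37000 − (41.39983)/(26.13385) = 1.78585
f(1.78585) = -5.03533
z_3 = 1.78585 − (-5.03533)·(1.78585 − 3.37000) / (-5.03533 − 18.07853) = 1.78585 − (7.97669)/(-23.11385) = 2.13096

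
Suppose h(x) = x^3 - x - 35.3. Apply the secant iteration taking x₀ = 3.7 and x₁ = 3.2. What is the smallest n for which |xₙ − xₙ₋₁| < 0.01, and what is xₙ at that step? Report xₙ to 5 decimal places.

h(3.7) = 11.6530000, h(3.2) = -5.7320000
x₂ = 3.2000000 − (-5.7320000)·(-0.5000000)/(-17.3850000) = 3.3648548;  |Δ| = 0.1648548
h(3.3648548) = -0.5671362
x₃ = 3.3648548 − (-0.5671362)·(0.1648548)/(5.1648638) = 3.3829569;  |Δ| = 0.0181021
h(3.3829569) = 0.0329463
x₄ = 3.3829569 − 0.0329463·(0.0181021)/(0.6000825) = 3.3819630;  |Δ| = 0.0009939
|x₄ − x₃| = 0.0009939 < 0.01

n = 4, xₙ = 3.38196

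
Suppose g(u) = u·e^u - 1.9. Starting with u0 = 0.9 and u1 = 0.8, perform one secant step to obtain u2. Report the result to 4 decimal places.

0.8276

g(0.9) = 0.313643, g(0.8) = -0.119567
u2 = 0.800000 − (-0.119567)·(0.800000 − 0.900000) / (-0.119567 − 0.313643) = 0.800000 − (0.011957)/(-0.433210) = 0.827600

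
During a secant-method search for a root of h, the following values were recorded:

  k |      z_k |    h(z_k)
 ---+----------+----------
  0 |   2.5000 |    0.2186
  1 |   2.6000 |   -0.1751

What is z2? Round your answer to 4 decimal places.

z2 = 2.6000 − (-0.1751)·(2.6000 − 2.5000) / (-0.1751 − 0.2186)
   = 2.6000 − (-0.017510)/(-0.393700) = 2.555525

2.5555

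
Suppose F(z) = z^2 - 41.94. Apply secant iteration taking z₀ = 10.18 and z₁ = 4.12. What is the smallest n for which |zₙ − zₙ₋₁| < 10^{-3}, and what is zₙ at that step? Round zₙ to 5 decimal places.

n = 6, zₙ = 6.47611

F(10.18) = 61.6924000, F(4.12) = -24.9656000
z₂ = 4.1200000 − (-24.9656000)·(-6.0600000)/(-86.6580000) = 5.8658462;  |Δ| = 1.7458462
F(5.8658462) = -7.5318489
z₃ = 5.8658462 − (-7.5318489)·(1.7458462)/(17.4337511) = 6.6200986;  |Δ| = 0.7542524
F(6.6200986) = 1.8857055
z₄ = 6.6200986 − 1.8857055·(0.7542524)/(9.4175544) = 6.4690723;  |Δ| = 0.1510263
F(6.4690723) = -0.0911030
z₅ = 6.4690723 − (-0.0911030)·(-0.1510263)/(-1.9768085) = 6.4760325;  |Δ| = 0.0069602
F(6.4760325) = -0.0010027
z₆ = 6.4760325 − (-0.0010027)·(0.0069602)/(0.0901003) = 6.4761100;  |Δ| = 0.0000775
|z₆ − z₅| = 0.0000775 < 10^{-3}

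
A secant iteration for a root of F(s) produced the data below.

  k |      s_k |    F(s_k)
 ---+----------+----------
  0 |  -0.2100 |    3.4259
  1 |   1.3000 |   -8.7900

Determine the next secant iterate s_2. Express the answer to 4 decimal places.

0.2135

s_2 = 1.3000 − (-8.7900)·(1.3000 − (-0.2100)) / (-8.7900 − 3.4259)
   = 1.3000 − (-13.272900)/(-12.215900) = 0.213473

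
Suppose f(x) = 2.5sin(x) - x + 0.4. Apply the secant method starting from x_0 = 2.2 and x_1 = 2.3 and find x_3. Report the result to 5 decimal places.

f(2.2) = 0.2212410, f(2.3) = -0.0357370
x_2 = 2.3000000 − (-0.0357370)·(2.3000000 − 2.2000000) / (-0.0357370 − 0.2212410) = 2.3000000 − (-0.0035737)/(-0.2569780) = 2.2860934
f(2.2860934) = 0.0011528
x_3 = 2.2860934 − 0.0011528·(2.2860934 − 2.3000000) / (0.0011528 − (-0.0357370)) = 2.2860934 − (-0.0000160)/(0.0368897) = 2.2865279

2.28653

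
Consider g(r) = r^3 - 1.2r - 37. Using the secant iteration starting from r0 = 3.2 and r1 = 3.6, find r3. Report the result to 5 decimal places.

3.45172

g(3.2) = -8.0720000, g(3.6) = 5.3360000
r2 = 3.6000000 − 5.3360000·(3.6000000 − 3.2000000) / (5.3360000 − (-8.0720000)) = 3.6000000 − (2.1344000)/(13.4080000) = 3.4408115
g(3.4408115) = -0.3925756
r3 = 3.4408115 − (-0.3925756)·(3.4408115 − 3.6000000) / (-0.3925756 − 5.3360000) = 3.4408115 − (0.0624935)/(-5.7285756) = 3.4517205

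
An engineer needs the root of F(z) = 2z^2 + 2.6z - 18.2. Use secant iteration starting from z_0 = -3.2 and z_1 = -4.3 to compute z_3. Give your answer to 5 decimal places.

F(-3.2) = -6.0400000, F(-4.3) = 7.6000000
z_2 = -4.3000000 − 7.6000000·(-4.3000000 − (-3.2000000)) / (7.6000000 − (-6.0400000)) = -4.3000000 − (-8.3600000)/(13.6400000) = -3.6870968
F(-3.6870968) = -0.5970864
z_3 = -3.6870968 − (-0.5970864)·(-3.6870968 − (-4.3000000)) / (-0.5970864 − 7.6000000) = -3.6870968 − (-0.3659562)/(-8.1970864) = -3.7317414

-3.73174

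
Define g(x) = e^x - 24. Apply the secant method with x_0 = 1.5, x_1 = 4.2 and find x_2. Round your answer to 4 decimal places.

g(1.5) = -19.518311, g(4.2) = 42.686331
x_2 = 4.200000 − 42.686331·(4.200000 − 1.500000) / (42.686331 − (-19.518311)) = 4.200000 − (115.253094)/(62.204642) = 2.347195

2.3472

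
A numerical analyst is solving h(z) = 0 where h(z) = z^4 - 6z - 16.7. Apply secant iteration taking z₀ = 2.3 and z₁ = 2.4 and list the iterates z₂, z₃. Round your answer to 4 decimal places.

2.3548, 2.3565

h(2.3) = -2.515900, h(2.4) = 2.077600
z₂ = 2.400000 − 2.077600·(2.400000 − 2.300000) / (2.077600 − (-2.515900)) = 2.400000 − (0.207760)/(4.593500) = 2.354771
h(2.354771) = -0.082201
z₃ = 2.354771 − (-0.082201)·(2.354771 − 2.400000) / (-0.082201 − 2.077600) = 2.354771 − (0.003718)/(-2.159801) = 2.356492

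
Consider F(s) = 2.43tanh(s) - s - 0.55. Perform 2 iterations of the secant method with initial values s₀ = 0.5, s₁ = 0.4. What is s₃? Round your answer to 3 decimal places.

0.425

F(0.5) = 0.07294, F(0.4) = -0.02672
s₂ = 0.40000 − (-0.02672)·(0.40000 − 0.50000) / (-0.02672 − 0.07294) = 0.40000 − (0.00267)/(-0.09967) = 0.42681
F(0.42681) = 0.00164
s₃ = 0.42681 − 0.00164·(0.42681 − 0.40000) / (0.00164 − (-0.02672)) = 0.42681 − (0.00004)/(0.02836) = 0.42527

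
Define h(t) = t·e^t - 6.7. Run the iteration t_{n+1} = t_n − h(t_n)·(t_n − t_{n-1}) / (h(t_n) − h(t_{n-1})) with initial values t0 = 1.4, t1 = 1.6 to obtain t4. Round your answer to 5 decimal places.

1.49799

h(1.4) = -1.0227200, h(1.6) = 1.2248519
t2 = 1.6000000 − 1.2248519·(1.6000000 − 1.4000000) / (1.2248519 − (-1.0227200)) = 1.6000000 − (0.2449704)/(2.2475719) = 1.4910067
h(1.4910067) = -0.0775979
t3 = 1.4910067 − (-0.0775979)·(1.4910067 − 1.6000000) / (-0.0775979 − 1.2248519) = 1.4910067 − (0.0084577)/(-1.3024498) = 1.4975003
h(1.4975003) = -0.0054245
t4 = 1.4975003 − (-0.0054245)·(1.4975003 − 1.4910067) / (-0.0054245 − (-0.0775979)) = 1.4975003 − (-0.0000352)/(0.0721734) = 1.4979884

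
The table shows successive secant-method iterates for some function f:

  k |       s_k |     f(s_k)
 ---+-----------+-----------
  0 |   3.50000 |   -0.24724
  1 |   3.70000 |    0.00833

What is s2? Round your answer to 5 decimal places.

s2 = 3.70000 − 0.00833·(3.70000 − 3.50000) / (0.00833 − (-0.24724))
   = 3.70000 − (0.0016660)/(0.2555700) = 3.6934812

3.69348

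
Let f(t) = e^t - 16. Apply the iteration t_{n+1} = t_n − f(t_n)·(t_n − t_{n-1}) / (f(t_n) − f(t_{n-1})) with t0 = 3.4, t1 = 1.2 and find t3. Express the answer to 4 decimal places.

f(3.4) = 13.964100, f(1.2) = -12.679883
t2 = 1.200000 − (-12.679883)·(1.200000 − 3.400000) / (-12.679883 − 13.964100) = 1.200000 − (27.895743)/(-26.643983) = 2.246981
f(2.246981) = -6.540865
t3 = 2.246981 − (-6.540865)·(2.246981 − 1.200000) / (-6.540865 − (-12.679883)) = 2.246981 − (-6.848161)/(6.139018) = 3.362495

3.3625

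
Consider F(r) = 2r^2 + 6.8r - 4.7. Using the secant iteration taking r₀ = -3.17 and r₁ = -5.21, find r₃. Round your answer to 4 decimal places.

F(-3.17) = -6.158200, F(-5.21) = 14.160200
r₂ = -5.210000 − 14.160200·(-5.210000 − (-3.170000)) / (14.160200 − (-6.158200)) = -5.210000 − (-28.886808)/(20.318400) = -3.788293
F(-3.788293) = -1.758063
r₃ = -3.788293 − (-1.758063)·(-3.788293 − (-5.210000)) / (-1.758063 − 14.160200) = -3.788293 − (-2.499451)/(-15.918263) = -3.945311

-3.9453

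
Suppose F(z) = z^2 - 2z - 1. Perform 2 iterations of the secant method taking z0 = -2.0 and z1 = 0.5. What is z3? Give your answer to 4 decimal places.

F(-2.0) = 7.000000, F(0.5) = -1.750000
z2 = 0.500000 − (-1.750000)·(0.500000 − (-2.000000)) / (-1.750000 − 7.000000) = 0.500000 − (-4.375000)/(-8.750000) = 0.000000
F(0.000000) = -1.000000
z3 = 0.000000 − (-1.000000)·(0.000000 − 0.500000) / (-1.000000 − (-1.750000)) = 0.000000 − (0.500000)/(0.750000) = -0.666667

-0.6667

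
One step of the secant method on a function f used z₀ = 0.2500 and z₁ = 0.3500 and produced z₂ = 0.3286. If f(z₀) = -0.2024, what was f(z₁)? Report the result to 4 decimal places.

The secant line through (0.2500, -0.2024) and (0.3500, f(z₁)) crosses zero at z₂ = 0.3286.
So (0.2500, -0.2024), (0.3500, f(z₁)), (0.3286, 0) are collinear:
f(z₁) = -0.2024 · (0.3500 − 0.3286) / (0.2500 − 0.3286) = -0.2024 · (0.021400)/(-0.078600) = 0.055106

0.0551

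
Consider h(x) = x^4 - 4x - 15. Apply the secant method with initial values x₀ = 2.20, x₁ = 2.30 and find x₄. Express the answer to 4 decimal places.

2.2096

h(2.20) = -0.374400, h(2.30) = 3.784100
x₂ = 2.300000 − 3.784100·(2.300000 − 2.200000) / (3.784100 − (-0.374400)) = 2.300000 − (0.378410)/(4.158500) = 2.209003
h(2.209003) = -0.024586
x₃ = 2.209003 − (-0.024586)·(2.209003 − 2.300000) / (-0.024586 − 3.784100) = 2.209003 − (0.002237)/(-3.808686) = 2.209591
h(2.209591) = -0.001598
x₄ = 2.209591 − (-0.001598)·(2.209591 − 2.209003) / (-0.001598 − (-0.024586)) = 2.209591 − (-0.000001)/(0.022988) = 2.209632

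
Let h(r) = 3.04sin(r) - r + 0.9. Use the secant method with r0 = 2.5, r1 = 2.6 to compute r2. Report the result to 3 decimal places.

h(2.5) = 0.21936, h(2.6) = -0.13288
r2 = 2.60000 − (-0.13288)·(2.60000 − 2.50000) / (-0.13288 − 0.21936) = 2.60000 − (-0.01329)/(-0.35223) = 2.56228

2.562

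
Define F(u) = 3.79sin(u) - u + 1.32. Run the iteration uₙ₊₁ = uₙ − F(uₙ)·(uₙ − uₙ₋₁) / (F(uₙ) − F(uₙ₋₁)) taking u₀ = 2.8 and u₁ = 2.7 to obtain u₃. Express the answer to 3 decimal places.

F(2.8) = -0.21039, F(2.7) = 0.23977
u₂ = 2.70000 − 0.23977·(2.70000 − 2.80000) / (0.23977 − (-0.21039)) = 2.70000 − (-0.02398)/(0.45016) = 2.75326
F(2.75326) = 0.00180
u₃ = 2.75326 − 0.00180·(2.75326 − 2.70000) / (0.00180 − 0.23977) = 2.75326 − (0.00010)/(-0.23797) = 2.75366

2.754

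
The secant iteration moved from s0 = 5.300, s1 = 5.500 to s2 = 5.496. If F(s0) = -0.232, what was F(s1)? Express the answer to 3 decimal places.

The secant line through (5.300, -0.232) and (5.500, F(s1)) crosses zero at s2 = 5.496.
So (5.300, -0.232), (5.500, F(s1)), (5.496, 0) are collinear:
F(s1) = -0.232 · (5.500 − 5.496) / (5.300 − 5.496) = -0.232 · (0.00400)/(-0.19600) = 0.00473

0.005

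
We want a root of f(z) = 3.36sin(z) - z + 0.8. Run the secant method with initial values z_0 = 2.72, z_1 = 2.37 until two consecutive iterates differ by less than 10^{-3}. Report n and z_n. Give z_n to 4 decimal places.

n = 4, z_n = 2.5824

f(2.72) = -0.545040, f(2.37) = 0.772853
z_2 = 2.370000 − 0.772853·(-0.350000)/(1.317894) = 2.575251;  |Δ| = 0.205251
f(2.575251) = 0.027553
z_3 = 2.575251 − 0.027553·(0.205251)/(-0.745300) = 2.582839;  |Δ| = 0.007588
f(2.582839) = -0.001601
z_4 = 2.582839 − (-0.001601)·(0.007588)/(-0.029154) = 2.582422;  |Δ| = 0.000417
|z_4 − z_3| = 0.000417 < 10^{-3}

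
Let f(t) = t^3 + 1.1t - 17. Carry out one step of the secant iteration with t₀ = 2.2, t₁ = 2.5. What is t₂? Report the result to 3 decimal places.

2.422

f(2.2) = -3.93200, f(2.5) = 1.37500
t₂ = 2.50000 − 1.37500·(2.50000 − 2.20000) / (1.37500 − (-3.93200)) = 2.50000 − (0.41250)/(5.30700) = 2.42227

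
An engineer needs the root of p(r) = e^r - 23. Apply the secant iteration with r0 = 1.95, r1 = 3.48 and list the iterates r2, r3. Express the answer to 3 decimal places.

2.911, 3.098

p(1.95) = -15.97131, p(3.48) = 9.45972
r2 = 3.48000 − 9.45972·(3.48000 − 1.95000) / (9.45972 − (-15.97131)) = 3.48000 − (14.47337)/(25.43103) = 2.91088
p(2.91088) = -4.62709
r3 = 2.91088 − (-4.62709)·(2.91088 − 3.48000) / (-4.62709 − 9.45972) = 2.91088 − (2.63338)/(-14.08681) = 3.09782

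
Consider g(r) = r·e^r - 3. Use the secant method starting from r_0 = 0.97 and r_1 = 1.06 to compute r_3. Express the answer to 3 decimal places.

1.050

g(0.97) = -0.44119, g(1.06) = 0.05955
r_2 = 1.06000 − 0.05955·(1.06000 − 0.97000) / (0.05955 − (-0.44119)) = 1.06000 − (0.00536)/(0.50075) = 1.04930
g(1.04930) = -0.00359
r_3 = 1.04930 − (-0.00359)·(1.04930 − 1.06000) / (-0.00359 − 0.05955) = 1.04930 − (0.00004)/(-0.06314) = 1.04990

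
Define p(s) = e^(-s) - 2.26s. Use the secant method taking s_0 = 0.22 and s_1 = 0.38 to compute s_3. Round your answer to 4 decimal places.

0.3210

p(0.22) = 0.305319, p(0.38) = -0.174939
s_2 = 0.380000 − (-0.174939)·(0.380000 − 0.220000) / (-0.174939 − 0.305319) = 0.380000 − (-0.027990)/(-0.480257) = 0.321718
p(0.321718) = -0.002181
s_3 = 0.321718 − (-0.002181)·(0.321718 − 0.380000) / (-0.002181 − (-0.174939)) = 0.321718 − (0.000127)/(0.172757) = 0.320983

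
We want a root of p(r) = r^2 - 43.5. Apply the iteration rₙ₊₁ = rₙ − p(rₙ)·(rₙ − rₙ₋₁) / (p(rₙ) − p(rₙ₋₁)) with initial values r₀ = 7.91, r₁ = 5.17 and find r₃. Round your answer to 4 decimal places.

p(7.91) = 19.068100, p(5.17) = -16.771100
r₂ = 5.170000 − (-16.771100)·(5.170000 − 7.910000) / (-16.771100 − 19.068100) = 5.170000 − (45.952814)/(-35.839200) = 6.452194
p(6.452194) = -1.869190
r₃ = 6.452194 − (-1.869190)·(6.452194 − 5.170000) / (-1.869190 − (-16.771100)) = 6.452194 − (-2.396665)/(14.901910) = 6.613024

6.6130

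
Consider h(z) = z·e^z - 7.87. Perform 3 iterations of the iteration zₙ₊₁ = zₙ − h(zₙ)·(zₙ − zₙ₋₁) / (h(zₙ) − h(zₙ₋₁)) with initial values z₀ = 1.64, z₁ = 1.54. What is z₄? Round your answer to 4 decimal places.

h(1.64) = 0.584478, h(1.54) = -0.686531
z₂ = 1.540000 − (-0.686531)·(1.540000 − 1.640000) / (-0.686531 − 0.584478) = 1.540000 − (0.068653)/(-1.271009) = 1.594015
h(1.594015) = -0.021908
z₃ = 1.594015 − (-0.021908)·(1.594015 − 1.540000) / (-0.021908 − (-0.686531)) = 1.594015 − (-0.001183)/(0.664623) = 1.595795
h(1.595795) = 0.000860
z₄ = 1.595795 − 0.000860·(1.595795 − 1.594015) / (0.000860 − (-0.021908)) = 1.595795 − (0.000002)/(0.022768) = 1.595728

1.5957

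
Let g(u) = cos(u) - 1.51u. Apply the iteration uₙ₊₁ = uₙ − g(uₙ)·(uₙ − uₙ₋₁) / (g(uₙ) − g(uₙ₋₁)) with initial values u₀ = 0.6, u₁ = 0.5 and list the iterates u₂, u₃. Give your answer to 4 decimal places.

0.5603, 0.5608

g(0.6) = -0.080664, g(0.5) = 0.122583
u₂ = 0.500000 − 0.122583·(0.500000 − 0.600000) / (0.122583 − (-0.080664)) = 0.500000 − (-0.012258)/(0.203247) = 0.560312
g(0.560312) = 0.001018
u₃ = 0.560312 − 0.001018·(0.560312 − 0.500000) / (0.001018 − 0.122583) = 0.560312 − (0.000061)/(-0.121565) = 0.560817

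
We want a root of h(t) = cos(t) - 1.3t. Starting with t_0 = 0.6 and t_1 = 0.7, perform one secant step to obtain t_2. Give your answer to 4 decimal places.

0.6238

h(0.6) = 0.045336, h(0.7) = -0.145158
t_2 = 0.700000 − (-0.145158)·(0.700000 − 0.600000) / (-0.145158 − 0.045336) = 0.700000 − (-0.014516)/(-0.190493) = 0.623799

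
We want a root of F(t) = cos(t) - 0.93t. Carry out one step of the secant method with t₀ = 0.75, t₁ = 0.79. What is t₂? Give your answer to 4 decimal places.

F(0.75) = 0.034189, F(0.79) = -0.030855
t₂ = 0.790000 − (-0.030855)·(0.790000 − 0.750000) / (-0.030855 − 0.034189) = 0.790000 − (-0.001234)/(-0.065044) = 0.771025

0.7710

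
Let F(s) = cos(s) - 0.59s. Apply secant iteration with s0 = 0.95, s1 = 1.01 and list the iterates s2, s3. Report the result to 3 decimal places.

0.965, 0.965

F(0.95) = 0.02118, F(1.01) = -0.06404
s2 = 1.01000 − (-0.06404)·(1.01000 − 0.95000) / (-0.06404 − 0.02118) = 1.01000 − (-0.00384)/(-0.08522) = 0.96491
F(0.96491) = 0.00019
s3 = 0.96491 − 0.00019·(0.96491 − 1.01000) / (0.00019 − (-0.06404)) = 0.96491 − (-0.00001)/(0.06423) = 0.96505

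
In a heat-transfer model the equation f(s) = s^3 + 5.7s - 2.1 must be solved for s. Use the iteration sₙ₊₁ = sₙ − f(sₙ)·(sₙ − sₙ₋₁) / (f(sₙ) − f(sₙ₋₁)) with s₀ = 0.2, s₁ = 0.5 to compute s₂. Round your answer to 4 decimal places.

0.3563

f(0.2) = -0.952000, f(0.5) = 0.875000
s₂ = 0.500000 − 0.875000·(0.500000 − 0.200000) / (0.875000 − (-0.952000)) = 0.500000 − (0.262500)/(1.827000) = 0.356322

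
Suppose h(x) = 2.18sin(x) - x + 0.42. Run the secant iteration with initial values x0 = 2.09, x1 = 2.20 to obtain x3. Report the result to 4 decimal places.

h(2.09) = 0.222708, h(2.20) = -0.017478
x2 = 2.200000 − (-0.017478)·(2.200000 − 2.090000) / (-0.017478 − 0.222708) = 2.200000 − (-0.001923)/(-0.240186) = 2.191996
h(2.191996) = 0.000739
x3 = 2.191996 − 0.000739·(2.191996 − 2.200000) / (0.000739 − (-0.017478)) = 2.191996 − (-0.000006)/(0.018217) = 2.192320

2.1923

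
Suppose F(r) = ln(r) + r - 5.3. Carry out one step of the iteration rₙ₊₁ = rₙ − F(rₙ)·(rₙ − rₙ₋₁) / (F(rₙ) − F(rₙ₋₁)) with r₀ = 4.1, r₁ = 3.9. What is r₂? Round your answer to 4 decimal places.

3.9312

F(4.1) = 0.210987, F(3.9) = -0.039023
r₂ = 3.900000 − (-0.039023)·(3.900000 − 4.100000) / (-0.039023 − 0.210987) = 3.900000 − (0.007805)/(-0.250010) = 3.931217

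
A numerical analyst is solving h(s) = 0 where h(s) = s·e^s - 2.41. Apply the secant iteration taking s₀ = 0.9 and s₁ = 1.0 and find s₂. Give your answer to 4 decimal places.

0.9389

h(0.9) = -0.196357, h(1.0) = 0.308282
s₂ = 1.000000 − 0.308282·(1.000000 − 0.900000) / (0.308282 − (-0.196357)) = 1.000000 − (0.030828)/(0.504639) = 0.938910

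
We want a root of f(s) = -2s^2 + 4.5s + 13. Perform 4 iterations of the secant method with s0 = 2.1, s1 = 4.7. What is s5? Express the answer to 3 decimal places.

3.912

f(2.1) = 13.63000, f(4.7) = -10.03000
s2 = 4.70000 − (-10.03000)·(4.70000 − 2.10000) / (-10.03000 − 13.63000) = 4.70000 − (-26.07800)/(-23.66000) = 3.59780
f(3.59780) = 3.30175
s3 = 3.59780 − 3.30175·(3.59780 − 4.70000) / (3.30175 − (-10.03000)) = 3.59780 − (-3.63918)/(13.33175) = 3.87077
f(3.87077) = 0.45271
s4 = 3.87077 − 0.45271·(3.87077 − 3.59780) / (0.45271 − 3.30175) = 3.87077 − (0.12358)/(-2.84904) = 3.91415
f(3.91415) = -0.02744
s5 = 3.91415 − (-0.02744)·(3.91415 − 3.87077) / (-0.02744 − 0.45271) = 3.91415 − (-0.00119)/(-0.48015) = 3.91167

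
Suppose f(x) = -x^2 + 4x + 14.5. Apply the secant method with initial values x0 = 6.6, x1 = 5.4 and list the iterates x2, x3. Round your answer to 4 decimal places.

f(6.6) = -2.660000, f(5.4) = 6.940000
x2 = 5.400000 − 6.940000·(5.400000 − 6.600000) / (6.940000 − (-2.660000)) = 5.400000 − (-8.328000)/(9.600000) = 6.267500
f(6.267500) = 0.288444
x3 = 6.267500 − 0.288444·(6.267500 − 5.400000) / (0.288444 − 6.940000) = 6.267500 − (0.250225)/(-6.651556) = 6.305119

6.2675, 6.3051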